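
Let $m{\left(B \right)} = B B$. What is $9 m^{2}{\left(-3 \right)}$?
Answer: $729$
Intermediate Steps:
$m{\left(B \right)} = B^{2}$
$9 m^{2}{\left(-3 \right)} = 9 \left(\left(-3\right)^{2}\right)^{2} = 9 \cdot 9^{2} = 9 \cdot 81 = 729$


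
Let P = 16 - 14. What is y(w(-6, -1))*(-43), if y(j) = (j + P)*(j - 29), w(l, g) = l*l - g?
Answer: -13416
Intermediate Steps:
w(l, g) = l² - g
P = 2
y(j) = (-29 + j)*(2 + j) (y(j) = (j + 2)*(j - 29) = (2 + j)*(-29 + j) = (-29 + j)*(2 + j))
y(w(-6, -1))*(-43) = (-58 + ((-6)² - 1*(-1))² - 27*((-6)² - 1*(-1)))*(-43) = (-58 + (36 + 1)² - 27*(36 + 1))*(-43) = (-58 + 37² - 27*37)*(-43) = (-58 + 1369 - 999)*(-43) = 312*(-43) = -13416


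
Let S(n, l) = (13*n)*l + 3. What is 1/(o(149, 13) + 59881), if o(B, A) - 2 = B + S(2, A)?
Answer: 1/60373 ≈ 1.6564e-5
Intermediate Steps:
S(n, l) = 3 + 13*l*n (S(n, l) = 13*l*n + 3 = 3 + 13*l*n)
o(B, A) = 5 + B + 26*A (o(B, A) = 2 + (B + (3 + 13*A*2)) = 2 + (B + (3 + 26*A)) = 2 + (3 + B + 26*A) = 5 + B + 26*A)
1/(o(149, 13) + 59881) = 1/((5 + 149 + 26*13) + 59881) = 1/((5 + 149 + 338) + 59881) = 1/(492 + 59881) = 1/60373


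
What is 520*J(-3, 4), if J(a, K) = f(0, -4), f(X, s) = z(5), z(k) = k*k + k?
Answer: 15600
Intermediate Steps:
z(k) = k + k² (z(k) = k² + k = k + k²)
f(X, s) = 30 (f(X, s) = 5*(1 + 5) = 5*6 = 30)
J(a, K) = 30
520*J(-3, 4) = 520*30 = 15600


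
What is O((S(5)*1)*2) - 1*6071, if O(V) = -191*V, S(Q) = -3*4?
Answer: -1487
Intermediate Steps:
S(Q) = -12
O((S(5)*1)*2) - 1*6071 = -191*(-12*1)*2 - 1*6071 = -(-2292)*2 - 6071 = -191*(-24) - 6071 = 4584 - 6071 = -1487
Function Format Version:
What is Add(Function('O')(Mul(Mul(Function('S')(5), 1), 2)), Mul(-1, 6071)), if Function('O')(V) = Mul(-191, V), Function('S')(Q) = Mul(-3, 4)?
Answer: -1487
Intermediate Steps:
Function('S')(Q) = -12
Add(Function('O')(Mul(Mul(Function('S')(5), 1), 2)), Mul(-1, 6071)) = Add(Mul(-191, Mul(Mul(-12, 1), 2)), Mul(-1, 6071)) = Add(Mul(-191, Mul(-12, 2)), -6071) = Add(Mul(-191, -24), -6071) = Add(4584, -6071) = -1487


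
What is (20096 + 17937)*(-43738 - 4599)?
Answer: -1838401121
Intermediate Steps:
(20096 + 17937)*(-43738 - 4599) = 38033*(-48337) = -1838401121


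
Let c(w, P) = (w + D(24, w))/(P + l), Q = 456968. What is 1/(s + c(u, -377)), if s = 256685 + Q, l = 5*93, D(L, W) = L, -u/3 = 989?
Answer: 88/62798521 ≈ 1.4013e-6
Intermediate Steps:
u = -2967 (u = -3*989 = -2967)
l = 465
c(w, P) = (24 + w)/(465 + P) (c(w, P) = (w + 24)/(P + 465) = (24 + w)/(465 + P))
s = 713653 (s = 256685 + 456968 = 713653)
1/(s + c(u, -377)) = 1/(713653 + (24 - 2967)/(465 - 377)) = 1/(713653 - 2943/88) = 1/(62798521/88) = 88/62798521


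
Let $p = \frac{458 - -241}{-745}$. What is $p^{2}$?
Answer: $\frac{488601}{555025} \approx 0.88032$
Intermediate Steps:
$p = - \frac{699}{745}$ ($p = \left(458 + 241\right) \left(- \frac{1}{745}\right) = 699 \left(- \frac{1}{745}\right) = - \frac{699}{745} \approx -0.93826$)
$p^{2} = \left(- \frac{699}{745}\right)^{2} = \frac{488601}{555025}$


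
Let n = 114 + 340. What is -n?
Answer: -454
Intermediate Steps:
n = 454
-n = -1*454 = -454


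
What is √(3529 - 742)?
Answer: √2787 ≈ 52.792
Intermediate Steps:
√(3529 - 742) = √2787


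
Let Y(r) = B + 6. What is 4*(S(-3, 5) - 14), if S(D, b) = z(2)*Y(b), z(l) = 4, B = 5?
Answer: 120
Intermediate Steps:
Y(r) = 11 (Y(r) = 5 + 6 = 11)
S(D, b) = 44 (S(D, b) = 4*11 = 44)
4*(S(-3, 5) - 14) = 4*(44 - 14) = 4*30 = 120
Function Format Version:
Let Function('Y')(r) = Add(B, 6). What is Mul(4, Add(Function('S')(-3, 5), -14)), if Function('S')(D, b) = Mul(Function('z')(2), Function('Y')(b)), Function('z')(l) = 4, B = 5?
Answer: 120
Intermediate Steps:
Function('Y')(r) = 11 (Function('Y')(r) = Add(5, 6) = 11)
Function('S')(D, b) = 44 (Function('S')(D, b) = Mul(4, 11) = 44)
Mul(4, Add(Function('S')(-3, 5), -14)) = Mul(4, Add(44, -14)) = Mul(4, 30) = 120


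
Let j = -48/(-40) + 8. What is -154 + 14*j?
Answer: -126/5 ≈ -25.200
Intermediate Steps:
j = 46/5 (j = -48*(-1/40) + 8 = 6/5 + 8 = 46/5 ≈ 9.2000)
-154 + 14*j = -154 + 14*(46/5) = -154 + 644/5 = -126/5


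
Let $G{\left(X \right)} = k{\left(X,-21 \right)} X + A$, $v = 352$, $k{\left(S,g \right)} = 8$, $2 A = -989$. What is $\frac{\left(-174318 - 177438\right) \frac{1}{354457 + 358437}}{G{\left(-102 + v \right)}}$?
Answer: $- \frac{351756}{1073261917} \approx -0.00032774$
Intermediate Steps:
$A = - \frac{989}{2}$ ($A = \frac{1}{2} \left(-989\right) = - \frac{989}{2} \approx -494.5$)
$G{\left(X \right)} = - \frac{989}{2} + 8 X$ ($G{\left(X \right)} = 8 X - \frac{989}{2} = - \frac{989}{2} + 8 X$)
$\frac{\left(-174318 - 177438\right) \frac{1}{354457 + 358437}}{G{\left(-102 + v \right)}} = \frac{\left(-174318 - 177438\right) \frac{1}{354457 + 358437}}{- \frac{989}{2} + 8 \left(-102 + 352\right)} = \frac{\left(-351756\right) \frac{1}{712894}}{- \frac{989}{2} + 8 \cdot 250} = \frac{\left(-351756\right) \frac{1}{712894}}{- \frac{989}{2} + 2000} = - \frac{175878}{356447 \cdot \frac{3011}{2}} = \left(- \frac{175878}{356447}\right) \frac{2}{3011} = - \frac{351756}{1073261917}$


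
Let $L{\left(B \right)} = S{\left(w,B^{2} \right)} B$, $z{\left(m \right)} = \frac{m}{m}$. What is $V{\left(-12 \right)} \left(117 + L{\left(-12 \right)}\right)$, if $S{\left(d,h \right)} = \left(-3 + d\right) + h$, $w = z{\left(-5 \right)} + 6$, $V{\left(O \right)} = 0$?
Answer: $0$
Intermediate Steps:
$z{\left(m \right)} = 1$
$w = 7$ ($w = 1 + 6 = 7$)
$S{\left(d,h \right)} = -3 + d + h$
$L{\left(B \right)} = B \left(4 + B^{2}\right)$ ($L{\left(B \right)} = \left(-3 + 7 + B^{2}\right) B = \left(4 + B^{2}\right) B = B \left(4 + B^{2}\right)$)
$V{\left(-12 \right)} \left(117 + L{\left(-12 \right)}\right) = 0 \left(117 - 12 \left(4 + \left(-12\right)^{2}\right)\right) = 0 \left(117 - 12 \left(4 + 144\right)\right) = 0 \left(117 - 1776\right) = 0 \left(-1659\right) = 0$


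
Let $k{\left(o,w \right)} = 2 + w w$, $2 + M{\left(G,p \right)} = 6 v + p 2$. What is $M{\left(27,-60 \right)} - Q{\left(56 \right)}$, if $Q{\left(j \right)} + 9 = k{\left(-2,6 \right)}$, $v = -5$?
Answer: $-181$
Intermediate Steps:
$M{\left(G,p \right)} = -32 + 2 p$ ($M{\left(G,p \right)} = -2 + \left(6 \left(-5\right) + p 2\right) = -2 + \left(-30 + 2 p\right) = -32 + 2 p$)
$k{\left(o,w \right)} = 2 + w^{2}$
$Q{\left(j \right)} = 29$ ($Q{\left(j \right)} = -9 + \left(2 + 6^{2}\right) = -9 + \left(2 + 36\right) = -9 + 38 = 29$)
$M{\left(27,-60 \right)} - Q{\left(56 \right)} = \left(-32 + 2 \left(-60\right)\right) - 29 = \left(-32 - 120\right) - 29 = -152 - 29 = -181$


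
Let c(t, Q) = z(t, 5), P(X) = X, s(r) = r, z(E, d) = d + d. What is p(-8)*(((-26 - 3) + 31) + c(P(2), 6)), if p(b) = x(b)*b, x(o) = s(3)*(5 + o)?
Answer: 864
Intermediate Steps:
z(E, d) = 2*d
c(t, Q) = 10 (c(t, Q) = 2*5 = 10)
x(o) = 15 + 3*o (x(o) = 3*(5 + o) = 15 + 3*o)
p(b) = b*(15 + 3*b) (p(b) = (15 + 3*b)*b = b*(15 + 3*b))
p(-8)*(((-26 - 3) + 31) + c(P(2), 6)) = (3*(-8)*(5 - 8))*(((-26 - 3) + 31) + 10) = (3*(-8)*(-3))*((-29 + 31) + 10) = 72*(2 + 10) = 72*12 = 864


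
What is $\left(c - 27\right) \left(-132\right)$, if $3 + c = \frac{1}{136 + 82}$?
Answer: $\frac{431574}{109} \approx 3959.4$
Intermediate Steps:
$c = - \frac{653}{218}$ ($c = -3 + \frac{1}{136 + 82} = -3 + \frac{1}{218} = - \frac{653}{218} \approx -2.9954$)
$\left(c - 27\right) \left(-132\right) = \left(- \frac{653}{218} - 27\right) \left(-132\right) = \left(- \frac{6539}{218}\right) \left(-132\right) = \frac{431574}{109}$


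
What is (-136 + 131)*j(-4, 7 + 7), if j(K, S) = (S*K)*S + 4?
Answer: 3900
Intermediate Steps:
j(K, S) = 4 + K*S² (j(K, S) = (K*S)*S + 4 = K*S² + 4 = 4 + K*S²)
(-136 + 131)*j(-4, 7 + 7) = (-136 + 131)*(4 - 4*(7 + 7)²) = -5*(4 - 4*14²) = -5*(4 - 4*196) = -5*(4 - 784) = -5*(-780) = 3900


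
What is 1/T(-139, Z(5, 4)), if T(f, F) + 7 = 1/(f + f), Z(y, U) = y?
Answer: -278/1947 ≈ -0.14278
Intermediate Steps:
T(f, F) = -7 + 1/(2*f) (T(f, F) = -7 + 1/(f + f) = -7 + 1/(2*f))
1/T(-139, Z(5, 4)) = 1/(-7 + (½)/(-139)) = 1/(-7 + (½)*(-1/139)) = 1/(-7 - 1/278) = 1/(-1947/278) = -278/1947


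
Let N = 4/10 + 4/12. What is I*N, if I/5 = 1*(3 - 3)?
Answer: 0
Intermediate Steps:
I = 0 (I = 5*(1*(3 - 3)) = 5*(1*0) = 5*0 = 0)
N = 11/15 (N = 4*(⅒) + 4*(1/12) = ⅖ + ⅓ = 11/15 ≈ 0.73333)
I*N = 0*(11/15) = 0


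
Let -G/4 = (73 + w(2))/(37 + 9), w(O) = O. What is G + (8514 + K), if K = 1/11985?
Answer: 2345128943/275655 ≈ 8507.5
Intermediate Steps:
K = 1/11985 ≈ 8.3438e-5
G = -150/23 (G = -4*(73 + 2)/(37 + 9) = -300/46 = -4*75/46 = -150/23 ≈ -6.5217)
G + (8514 + K) = -150/23 + (8514 + 1/11985) = -150/23 + 102040291/11985 = 2345128943/275655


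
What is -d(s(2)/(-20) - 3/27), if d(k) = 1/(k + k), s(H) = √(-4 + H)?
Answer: 900/281 - 405*I*√2/281 ≈ 3.2028 - 2.0383*I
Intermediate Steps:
d(k) = 1/(2*k)
-d(s(2)/(-20) - 3/27) = -1/(2*(√(-4 + 2)/(-20) - 3/27)) = -1/(2*(√(-2)*(-1/20) - 3*1/27)) = -1/(2*((I*√2)*(-1/20) - ⅑)) = -1/(2*(-I*√2/20 - ⅑)) = -1/(2*(-⅑ - I*√2/20))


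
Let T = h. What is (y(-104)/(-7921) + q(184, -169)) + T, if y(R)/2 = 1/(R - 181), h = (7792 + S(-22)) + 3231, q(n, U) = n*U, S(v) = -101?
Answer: -45542502388/2257485 ≈ -20174.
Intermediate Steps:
q(n, U) = U*n
h = 10922 (h = (7792 - 101) + 3231 = 7691 + 3231 = 10922)
y(R) = 2/(-181 + R) (y(R) = 2/(R - 181) = 2/(-181 + R))
T = 10922
(y(-104)/(-7921) + q(184, -169)) + T = ((2/(-181 - 104))/(-7921) - 169*184) + 10922 = ((2/(-285))*(-1/7921) - 31096) + 10922 = ((2*(-1/285))*(-1/7921) - 31096) + 10922 = (-2/285*(-1/7921) - 31096) + 10922 = (2/2257485 - 31096) + 10922 = -70198753558/2257485 + 10922 = -45542502388/2257485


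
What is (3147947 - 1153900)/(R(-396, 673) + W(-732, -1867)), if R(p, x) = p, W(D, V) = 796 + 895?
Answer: 1994047/1295 ≈ 1539.8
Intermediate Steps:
W(D, V) = 1691
(3147947 - 1153900)/(R(-396, 673) + W(-732, -1867)) = (3147947 - 1153900)/(-396 + 1691) = 1994047/1295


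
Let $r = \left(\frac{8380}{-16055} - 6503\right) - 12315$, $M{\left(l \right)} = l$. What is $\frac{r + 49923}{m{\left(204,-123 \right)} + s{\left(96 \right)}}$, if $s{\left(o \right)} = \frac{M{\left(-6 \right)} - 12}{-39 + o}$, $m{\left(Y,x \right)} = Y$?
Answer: $\frac{99876479}{654030} \approx 152.71$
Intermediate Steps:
$r = - \frac{60426274}{3211}$ ($r = \left(8380 \left(- \frac{1}{16055}\right) - 6503\right) - 12315 = \left(- \frac{1676}{3211} - 6503\right) - 12315 = - \frac{20882809}{3211} - 12315 = - \frac{60426274}{3211} \approx -18819.0$)
$s{\left(o \right)} = - \frac{18}{-39 + o}$ ($s{\left(o \right)} = \frac{-6 - 12}{-39 + o} = - \frac{18}{-39 + o}$)
$\frac{r + 49923}{m{\left(204,-123 \right)} + s{\left(96 \right)}} = \frac{- \frac{60426274}{3211} + 49923}{204 - \frac{18}{-39 + 96}} = \frac{99876479}{3211 \left(204 - \frac{18}{57}\right)} = \frac{99876479}{3211 \left(204 - \frac{6}{19}\right)} = \frac{99876479}{3211 \cdot \frac{3870}{19}} = \frac{99876479}{3211} \cdot \frac{19}{3870} = \frac{99876479}{654030}$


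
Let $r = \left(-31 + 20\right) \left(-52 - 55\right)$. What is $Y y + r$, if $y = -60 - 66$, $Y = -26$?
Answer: $4453$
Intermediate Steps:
$r = 1177$ ($r = \left(-11\right) \left(-107\right) = 1177$)
$y = -126$
$Y y + r = \left(-26\right) \left(-126\right) + 1177 = 3276 + 1177 = 4453$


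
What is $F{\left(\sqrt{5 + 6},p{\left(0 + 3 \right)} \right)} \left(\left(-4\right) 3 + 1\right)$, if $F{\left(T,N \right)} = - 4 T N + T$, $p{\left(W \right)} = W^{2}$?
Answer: $385 \sqrt{11} \approx 1276.9$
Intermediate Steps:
$F{\left(T,N \right)} = T - 4 N T$ ($F{\left(T,N \right)} = - 4 N T + T = T - 4 N T$)
$F{\left(\sqrt{5 + 6},p{\left(0 + 3 \right)} \right)} \left(\left(-4\right) 3 + 1\right) = \sqrt{5 + 6} \left(1 - 4 \left(0 + 3\right)^{2}\right) \left(\left(-4\right) 3 + 1\right) = \sqrt{11} \left(1 - 4 \cdot 3^{2}\right) \left(-12 + 1\right) = \sqrt{11} \left(1 - 36\right) \left(-11\right) = \sqrt{11} \left(-35\right) \left(-11\right) = - 35 \sqrt{11} \left(-11\right) = 385 \sqrt{11}$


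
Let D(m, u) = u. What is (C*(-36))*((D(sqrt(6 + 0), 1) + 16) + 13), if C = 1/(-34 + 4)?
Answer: 36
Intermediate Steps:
C = -1/30 (C = 1/(-30) = -1/30 ≈ -0.033333)
(C*(-36))*((D(sqrt(6 + 0), 1) + 16) + 13) = (-1/30*(-36))*((1 + 16) + 13) = 6*(17 + 13)/5 = (6/5)*30 = 36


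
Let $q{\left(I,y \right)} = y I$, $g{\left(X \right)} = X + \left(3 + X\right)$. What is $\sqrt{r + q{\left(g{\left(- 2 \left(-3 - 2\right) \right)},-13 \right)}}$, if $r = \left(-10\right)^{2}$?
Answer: $i \sqrt{199} \approx 14.107 i$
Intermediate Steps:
$r = 100$
$g{\left(X \right)} = 3 + 2 X$
$q{\left(I,y \right)} = I y$
$\sqrt{r + q{\left(g{\left(- 2 \left(-3 - 2\right) \right)},-13 \right)}} = \sqrt{100 + \left(3 + 2 \left(- 2 \left(-3 - 2\right)\right)\right) \left(-13\right)} = \sqrt{100 + \left(3 + 2 \left(\left(-2\right) \left(-5\right)\right)\right) \left(-13\right)} = \sqrt{100 + \left(3 + 2 \cdot 10\right) \left(-13\right)} = \sqrt{100 + \left(3 + 20\right) \left(-13\right)} = \sqrt{100 + 23 \left(-13\right)} = \sqrt{100 - 299} = \sqrt{-199} = i \sqrt{199}$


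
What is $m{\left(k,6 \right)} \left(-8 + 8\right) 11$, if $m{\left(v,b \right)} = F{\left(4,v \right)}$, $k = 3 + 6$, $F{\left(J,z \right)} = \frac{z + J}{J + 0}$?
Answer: $0$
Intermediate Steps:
$F{\left(J,z \right)} = \frac{J + z}{J}$
$k = 9$
$m{\left(v,b \right)} = 1 + \frac{v}{4}$ ($m{\left(v,b \right)} = \frac{4 + v}{4} = 1 + \frac{v}{4}$)
$m{\left(k,6 \right)} \left(-8 + 8\right) 11 = \left(1 + \frac{1}{4} \cdot 9\right) \left(-8 + 8\right) 11 = \left(1 + \frac{9}{4}\right) 0 \cdot 11 = \frac{13}{4} \cdot 0 \cdot 11 = 0 \cdot 11 = 0$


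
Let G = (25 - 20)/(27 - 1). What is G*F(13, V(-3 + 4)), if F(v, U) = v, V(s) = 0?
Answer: 5/2 ≈ 2.5000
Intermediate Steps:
G = 5/26 ≈ 0.19231
G*F(13, V(-3 + 4)) = (5/26)*13 = 5/2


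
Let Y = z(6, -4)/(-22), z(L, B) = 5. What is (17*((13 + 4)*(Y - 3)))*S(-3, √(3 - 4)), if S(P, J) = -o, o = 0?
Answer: 0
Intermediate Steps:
S(P, J) = 0 (S(P, J) = -1*0 = 0)
Y = -5/22 (Y = 5/(-22) = 5*(-1/22) = -5/22 ≈ -0.22727)
(17*((13 + 4)*(Y - 3)))*S(-3, √(3 - 4)) = (17*((13 + 4)*(-5/22 - 3)))*0 = (17*(17*(-71/22)))*0 = (17*(-1207/22))*0 = -20519/22*0 = 0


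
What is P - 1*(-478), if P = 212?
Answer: 690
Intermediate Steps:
P - 1*(-478) = 212 - 1*(-478) = 212 + 478 = 690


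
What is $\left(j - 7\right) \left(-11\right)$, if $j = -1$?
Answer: $88$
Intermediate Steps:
$\left(j - 7\right) \left(-11\right) = \left(-1 - 7\right) \left(-11\right) = \left(-8\right) \left(-11\right) = 88$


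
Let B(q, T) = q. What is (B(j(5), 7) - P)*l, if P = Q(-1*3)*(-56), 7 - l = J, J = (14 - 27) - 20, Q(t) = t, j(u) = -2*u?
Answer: -7120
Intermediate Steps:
J = -33 (J = -13 - 20 = -33)
l = 40 (l = 7 - 1*(-33) = 7 + 33 = 40)
P = 168 (P = -1*3*(-56) = -3*(-56) = 168)
(B(j(5), 7) - P)*l = (-2*5 - 1*168)*40 = (-10 - 168)*40 = -178*40 = -7120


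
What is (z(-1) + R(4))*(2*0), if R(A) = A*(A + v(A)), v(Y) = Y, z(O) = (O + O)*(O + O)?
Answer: 0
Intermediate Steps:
z(O) = 4*O² (z(O) = (2*O)*(2*O) = 4*O²)
R(A) = 2*A² (R(A) = A*(A + A) = A*(2*A) = 2*A²)
(z(-1) + R(4))*(2*0) = (4*(-1)² + 2*4²)*(2*0) = (4*1 + 2*16)*0 = (4 + 32)*0 = 36*0 = 0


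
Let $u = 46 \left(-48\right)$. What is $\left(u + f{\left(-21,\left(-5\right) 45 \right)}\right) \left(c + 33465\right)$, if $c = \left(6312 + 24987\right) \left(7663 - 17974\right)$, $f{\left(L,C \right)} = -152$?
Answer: $761549636640$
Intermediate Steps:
$u = -2208$
$c = -322723989$ ($c = 31299 \left(-10311\right) = -322723989$)
$\left(u + f{\left(-21,\left(-5\right) 45 \right)}\right) \left(c + 33465\right) = \left(-2208 - 152\right) \left(-322723989 + 33465\right) = \left(-2360\right) \left(-322690524\right) = 761549636640$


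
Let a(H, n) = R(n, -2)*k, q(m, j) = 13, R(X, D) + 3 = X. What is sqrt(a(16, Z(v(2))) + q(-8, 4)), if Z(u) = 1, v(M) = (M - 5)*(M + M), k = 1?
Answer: sqrt(11) ≈ 3.3166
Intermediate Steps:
R(X, D) = -3 + X
v(M) = 2*M*(-5 + M) (v(M) = (-5 + M)*(2*M) = 2*M*(-5 + M))
a(H, n) = -3 + n (a(H, n) = (-3 + n)*1 = -3 + n)
sqrt(a(16, Z(v(2))) + q(-8, 4)) = sqrt((-3 + 1) + 13) = sqrt(-2 + 13) = sqrt(11)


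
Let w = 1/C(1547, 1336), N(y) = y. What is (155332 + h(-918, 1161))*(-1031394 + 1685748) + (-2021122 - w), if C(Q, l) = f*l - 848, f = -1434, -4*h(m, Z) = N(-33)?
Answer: 194821070026753409/1916672 ≈ 1.0165e+11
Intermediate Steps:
h(m, Z) = 33/4 (h(m, Z) = -1/4*(-33) = 33/4)
C(Q, l) = -848 - 1434*l (C(Q, l) = -1434*l - 848 = -848 - 1434*l)
w = -1/1916672 (w = 1/(-848 - 1434*1336) = 1/(-848 - 1915824) = 1/(-1916672) = -1/1916672 ≈ -5.2174e-7)
(155332 + h(-918, 1161))*(-1031394 + 1685748) + (-2021122 - w) = (155332 + 33/4)*(-1031394 + 1685748) + (-2021122 - 1*(-1/1916672)) = (621361/4)*654354 + (-2021122 + 1/1916672) = 203295027897/2 - 3873827945983/1916672 = 194821070026753409/1916672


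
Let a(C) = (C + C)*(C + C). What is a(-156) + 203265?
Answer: 300609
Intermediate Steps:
a(C) = 4*C² (a(C) = (2*C)*(2*C) = 4*C²)
a(-156) + 203265 = 4*(-156)² + 203265 = 4*24336 + 203265 = 97344 + 203265 = 300609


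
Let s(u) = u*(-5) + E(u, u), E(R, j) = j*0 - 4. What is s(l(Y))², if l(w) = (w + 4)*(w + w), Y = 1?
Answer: 2916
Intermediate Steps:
E(R, j) = -4 (E(R, j) = 0 - 4 = -4)
l(w) = 2*w*(4 + w) (l(w) = (4 + w)*(2*w) = 2*w*(4 + w))
s(u) = -4 - 5*u (s(u) = u*(-5) - 4 = -5*u - 4 = -4 - 5*u)
s(l(Y))² = (-4 - 10*(4 + 1))² = (-4 - 10*5)² = (-4 - 5*10)² = (-4 - 50)² = (-54)² = 2916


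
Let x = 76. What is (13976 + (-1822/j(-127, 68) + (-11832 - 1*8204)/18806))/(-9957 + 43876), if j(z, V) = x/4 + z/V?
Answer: 151923357062/371565515905 ≈ 0.40887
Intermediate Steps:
j(z, V) = 19 + z/V (j(z, V) = 76/4 + z/V = 76*(1/4) + z/V = 19 + z/V)
(13976 + (-1822/j(-127, 68) + (-11832 - 1*8204)/18806))/(-9957 + 43876) = (13976 + (-1822/(19 - 127/68) + (-11832 - 1*8204)/18806))/(-9957 + 43876) = (13976 + (-1822/(19 - 127*1/68) + (-11832 - 8204)*(1/18806)))/33919 = (13976 + (-1822/(19 - 127/68) - 20036*1/18806))*(1/33919) = (13976 + (-1822/1165/68 - 10018/9403))*(1/33919) = (13976 + (-1822*68/1165 - 10018/9403))*(1/33919) = (13976 + (-123896/1165 - 10018/9403))*(1/33919) = (13976 - 1176665058/10954495)*(1/33919) = (151923357062/10954495)*(1/33919) = 151923357062/371565515905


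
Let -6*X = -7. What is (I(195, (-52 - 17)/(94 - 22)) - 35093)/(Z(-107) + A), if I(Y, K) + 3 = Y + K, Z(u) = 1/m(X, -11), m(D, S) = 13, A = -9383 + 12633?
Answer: -10889411/1014024 ≈ -10.739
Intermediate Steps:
X = 7/6 (X = -1/6*(-7) = 7/6 ≈ 1.1667)
A = 3250
Z(u) = 1/13
I(Y, K) = -3 + K + Y (I(Y, K) = -3 + (Y + K) = -3 + (K + Y) = -3 + K + Y)
(I(195, (-52 - 17)/(94 - 22)) - 35093)/(Z(-107) + A) = ((-3 + (-52 - 17)/(94 - 22) + 195) - 35093)/(1/13 + 3250) = ((-3 - 69/72 + 195) - 35093)/(42251/13) = ((-3 - 69*1/72 + 195) - 35093)*(13/42251) = ((-3 - 23/24 + 195) - 35093)*(13/42251) = (4585/24 - 35093)*(13/42251) = -837647/24*13/42251 = -10889411/1014024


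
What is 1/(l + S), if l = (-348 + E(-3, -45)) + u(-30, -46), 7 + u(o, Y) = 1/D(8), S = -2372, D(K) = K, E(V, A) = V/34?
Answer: -136/370867 ≈ -0.00036671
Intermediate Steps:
E(V, A) = V/34 (E(V, A) = V*(1/34) = V/34)
u(o, Y) = -55/8 (u(o, Y) = -7 + 1/8 = -55/8)
l = -48275/136 (l = (-348 + (1/34)*(-3)) - 55/8 = (-348 - 3/34) - 55/8 = -11835/34 - 55/8 = -48275/136 ≈ -354.96)
1/(l + S) = 1/(-48275/136 - 2372) = 1/(-370867/136) = -136/370867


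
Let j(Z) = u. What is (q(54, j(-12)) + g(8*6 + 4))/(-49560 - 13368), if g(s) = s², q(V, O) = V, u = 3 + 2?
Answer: -1379/31464 ≈ -0.043828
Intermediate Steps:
u = 5
j(Z) = 5
(q(54, j(-12)) + g(8*6 + 4))/(-49560 - 13368) = (54 + (8*6 + 4)²)/(-49560 - 13368) = (54 + (48 + 4)²)/(-62928) = (54 + 52²)*(-1/62928) = (54 + 2704)*(-1/62928) = 2758*(-1/62928) = -1379/31464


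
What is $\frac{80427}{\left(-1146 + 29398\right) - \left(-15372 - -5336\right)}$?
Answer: $\frac{80427}{38288} \approx 2.1006$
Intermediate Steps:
$\frac{80427}{\left(-1146 + 29398\right) - \left(-15372 - -5336\right)} = \frac{80427}{28252 - \left(-15372 + 5336\right)} = \frac{80427}{28252 - -10036} = \frac{80427}{28252 + 10036} = \frac{80427}{38288}$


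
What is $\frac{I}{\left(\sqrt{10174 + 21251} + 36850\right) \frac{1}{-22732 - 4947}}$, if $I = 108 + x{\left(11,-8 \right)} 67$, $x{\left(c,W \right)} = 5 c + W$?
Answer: $- \frac{132881841422}{54315643} + \frac{90150503 \sqrt{1257}}{271578215} \approx -2434.7$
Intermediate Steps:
$x{\left(c,W \right)} = W + 5 c$
$I = 3257$ ($I = 108 + \left(-8 + 5 \cdot 11\right) 67 = 108 + \left(-8 + 55\right) 67 = 108 + 47 \cdot 67 = 108 + 3149 = 3257$)
$\frac{I}{\left(\sqrt{10174 + 21251} + 36850\right) \frac{1}{-22732 - 4947}} = \frac{3257}{\left(\sqrt{10174 + 21251} + 36850\right) \frac{1}{-22732 - 4947}} = \frac{3257}{\left(\sqrt{31425} + 36850\right) \frac{1}{-27679}} = \frac{3257}{\left(5 \sqrt{1257} + 36850\right) \left(- \frac{1}{27679}\right)} = \frac{3257}{\left(36850 + 5 \sqrt{1257}\right) \left(- \frac{1}{27679}\right)} = \frac{3257}{- \frac{36850}{27679} - \frac{5 \sqrt{1257}}{27679}}$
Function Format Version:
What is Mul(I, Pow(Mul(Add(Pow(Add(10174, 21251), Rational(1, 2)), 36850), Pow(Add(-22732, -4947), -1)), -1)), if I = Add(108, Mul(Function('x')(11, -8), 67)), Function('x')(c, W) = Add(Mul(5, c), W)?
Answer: Add(Rational(-132881841422, 54315643), Mul(Rational(90150503, 271578215), Pow(1257, Rational(1, 2)))) ≈ -2434.7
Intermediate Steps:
Function('x')(c, W) = Add(W, Mul(5, c))
I = 3257 (I = Add(108, Mul(Add(-8, Mul(5, 11)), 67)) = Add(108, Mul(Add(-8, 55), 67)) = Add(108, Mul(47, 67)) = Add(108, 3149) = 3257)
Mul(I, Pow(Mul(Add(Pow(Add(10174, 21251), Rational(1, 2)), 36850), Pow(Add(-22732, -4947), -1)), -1)) = Mul(3257, Pow(Mul(Add(Pow(Add(10174, 21251), Rational(1, 2)), 36850), Pow(Add(-22732, -4947), -1)), -1)) = Mul(3257, Pow(Mul(Add(Pow(31425, Rational(1, 2)), 36850), Pow(-27679, -1)), -1)) = Mul(3257, Pow(Mul(Add(Mul(5, Pow(1257, Rational(1, 2))), 36850), Rational(-1, 27679)), -1)) = Mul(3257, Pow(Mul(Add(36850, Mul(5, Pow(1257, Rational(1, 2)))), Rational(-1, 27679)), -1)) = Mul(3257, Pow(Add(Rational(-36850, 27679), Mul(Rational(-5, 27679), Pow(1257, Rational(1, 2)))), -1))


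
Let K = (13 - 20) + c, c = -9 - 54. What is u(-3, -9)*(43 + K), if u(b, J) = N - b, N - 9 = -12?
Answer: 0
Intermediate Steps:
N = -3 (N = 9 - 12 = -3)
u(b, J) = -3 - b
c = -63
K = -70 (K = (13 - 20) - 63 = -7 - 63 = -70)
u(-3, -9)*(43 + K) = (-3 - 1*(-3))*(43 - 70) = (-3 + 3)*(-27) = 0*(-27) = 0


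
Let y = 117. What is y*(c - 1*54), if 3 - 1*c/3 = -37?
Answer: 7722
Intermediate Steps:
c = 120 (c = 9 - 3*(-37) = 9 + 111 = 120)
y*(c - 1*54) = 117*(120 - 1*54) = 117*(120 - 54) = 117*66 = 7722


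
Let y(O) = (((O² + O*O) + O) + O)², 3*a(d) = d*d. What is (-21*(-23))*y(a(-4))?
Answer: 59515904/27 ≈ 2.2043e+6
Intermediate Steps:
a(d) = d²/3 (a(d) = (d*d)/3 = d²/3)
y(O) = (2*O + 2*O²)² (y(O) = (((O² + O²) + O) + O)² = ((2*O² + O) + O)² = ((O + 2*O²) + O)² = (2*O + 2*O²)²)
(-21*(-23))*y(a(-4)) = (-21*(-23))*(4*((⅓)*(-4)²)²*(1 + (⅓)*(-4)²)²) = 483*(4*((⅓)*16)²*(1 + (⅓)*16)²) = 483*(4*(16/3)²*(1 + 16/3)²) = 483*(4*(256/9)*(19/3)²) = 483*(4*(256/9)*(361/9)) = 483*(369664/81) = 59515904/27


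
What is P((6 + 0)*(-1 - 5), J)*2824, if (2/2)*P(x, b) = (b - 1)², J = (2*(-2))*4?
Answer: 816136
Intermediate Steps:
J = -16 (J = -4*4 = -16)
P(x, b) = (-1 + b)² (P(x, b) = (b - 1)² = (-1 + b)²)
P((6 + 0)*(-1 - 5), J)*2824 = (-1 - 16)²*2824 = (-17)²*2824 = 289*2824 = 816136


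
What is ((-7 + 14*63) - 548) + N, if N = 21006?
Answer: 21333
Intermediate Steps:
((-7 + 14*63) - 548) + N = ((-7 + 14*63) - 548) + 21006 = ((-7 + 882) - 548) + 21006 = (875 - 548) + 21006 = 327 + 21006 = 21333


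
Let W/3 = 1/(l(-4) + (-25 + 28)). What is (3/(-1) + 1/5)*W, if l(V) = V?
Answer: 42/5 ≈ 8.4000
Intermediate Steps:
W = -3 (W = 3/(-4 + (-25 + 28)) = 3/(-4 + 3) = 3/(-1) = 3*(-1) = -3)
(3/(-1) + 1/5)*W = (3/(-1) + 1/5)*(-3) = (3*(-1) + 1*(⅕))*(-3) = (-3 + ⅕)*(-3) = -14/5*(-3) = 42/5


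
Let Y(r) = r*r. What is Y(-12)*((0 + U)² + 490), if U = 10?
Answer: 84960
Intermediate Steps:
Y(r) = r²
Y(-12)*((0 + U)² + 490) = (-12)²*((0 + 10)² + 490) = 144*(10² + 490) = 144*(100 + 490) = 144*590 = 84960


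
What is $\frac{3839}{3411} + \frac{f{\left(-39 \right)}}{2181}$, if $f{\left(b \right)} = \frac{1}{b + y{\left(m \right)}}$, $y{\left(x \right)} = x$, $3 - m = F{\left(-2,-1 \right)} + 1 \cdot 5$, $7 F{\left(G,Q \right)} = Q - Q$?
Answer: $\frac{114427936}{101671677} \approx 1.1255$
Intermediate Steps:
$F{\left(G,Q \right)} = 0$ ($F{\left(G,Q \right)} = \frac{Q - Q}{7} = \frac{1}{7} \cdot 0 = 0$)
$m = -2$ ($m = 3 - \left(0 + 1 \cdot 5\right) = 3 - \left(0 + 5\right) = 3 - 5 = -2$)
$f{\left(b \right)} = \frac{1}{-2 + b}$ ($f{\left(b \right)} = \frac{1}{b - 2} = \frac{1}{-2 + b}$)
$\frac{3839}{3411} + \frac{f{\left(-39 \right)}}{2181} = \frac{3839}{3411} + \frac{1}{\left(-2 - 39\right) 2181} = 3839 \cdot \frac{1}{3411} + \frac{1}{-41} \cdot \frac{1}{2181} = \frac{3839}{3411} - \frac{1}{89421} = \frac{114427936}{101671677}$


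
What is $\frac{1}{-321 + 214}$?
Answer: $- \frac{1}{107} \approx -0.0093458$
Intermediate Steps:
$\frac{1}{-321 + 214} = \frac{1}{-107} = - \frac{1}{107}$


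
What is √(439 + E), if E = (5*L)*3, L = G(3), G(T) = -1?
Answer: 2*√106 ≈ 20.591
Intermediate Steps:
L = -1
E = -15 (E = (5*(-1))*3 = -5*3 = -15)
√(439 + E) = √(439 - 15) = √424 = 2*√106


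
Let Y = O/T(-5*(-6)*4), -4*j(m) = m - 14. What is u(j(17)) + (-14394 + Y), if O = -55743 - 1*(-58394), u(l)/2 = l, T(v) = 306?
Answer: -2201186/153 ≈ -14387.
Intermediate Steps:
j(m) = 7/2 - m/4 (j(m) = -(m - 14)/4 = -(-14 + m)/4 = 7/2 - m/4)
u(l) = 2*l
O = 2651 (O = -55743 + 58394 = 2651)
Y = 2651/306 ≈ 8.6634
u(j(17)) + (-14394 + Y) = 2*(7/2 - 1/4*17) + (-14394 + 2651/306) = 2*(7/2 - 17/4) - 4401913/306 = 2*(-3/4) - 4401913/306 = -3/2 - 4401913/306 = -2201186/153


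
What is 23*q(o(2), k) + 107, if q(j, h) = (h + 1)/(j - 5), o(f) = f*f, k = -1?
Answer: 107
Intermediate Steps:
o(f) = f²
q(j, h) = (1 + h)/(-5 + j)
23*q(o(2), k) + 107 = 23*((1 - 1)/(-5 + 2²)) + 107 = 23*(0/(-5 + 4)) + 107 = 23*(0/(-1)) + 107 = 23*(-1*0) + 107 = 23*0 + 107 = 0 + 107 = 107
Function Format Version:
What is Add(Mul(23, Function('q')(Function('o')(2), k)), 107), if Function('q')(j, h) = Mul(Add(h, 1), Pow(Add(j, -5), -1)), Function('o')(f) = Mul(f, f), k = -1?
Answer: 107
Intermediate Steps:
Function('o')(f) = Pow(f, 2)
Function('q')(j, h) = Mul(Pow(Add(-5, j), -1), Add(1, h)) (Function('q')(j, h) = Mul(Add(1, h), Pow(Add(-5, j), -1)) = Mul(Pow(Add(-5, j), -1), Add(1, h)))
Add(Mul(23, Function('q')(Function('o')(2), k)), 107) = Add(Mul(23, Mul(Pow(Add(-5, Pow(2, 2)), -1), Add(1, -1))), 107) = Add(Mul(23, Mul(Pow(Add(-5, 4), -1), 0)), 107) = Add(Mul(23, Mul(Pow(-1, -1), 0)), 107) = Add(Mul(23, Mul(-1, 0)), 107) = Add(Mul(23, 0), 107) = Add(0, 107) = 107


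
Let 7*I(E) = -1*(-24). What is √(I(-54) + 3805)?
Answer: √186613/7 ≈ 61.712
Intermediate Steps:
I(E) = 24/7 (I(E) = (-1*(-24))/7 = (⅐)*24 = 24/7)
√(I(-54) + 3805) = √(24/7 + 3805) = √(26659/7) = √186613/7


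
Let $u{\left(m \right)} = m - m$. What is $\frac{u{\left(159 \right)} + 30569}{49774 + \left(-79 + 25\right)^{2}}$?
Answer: $\frac{2779}{4790} \approx 0.58017$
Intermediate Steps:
$u{\left(m \right)} = 0$
$\frac{u{\left(159 \right)} + 30569}{49774 + \left(-79 + 25\right)^{2}} = \frac{0 + 30569}{49774 + \left(-79 + 25\right)^{2}} = \frac{30569}{49774 + \left(-54\right)^{2}} = \frac{30569}{49774 + 2916} = \frac{30569}{52690} = 30569 \cdot \frac{1}{52690} = \frac{2779}{4790}$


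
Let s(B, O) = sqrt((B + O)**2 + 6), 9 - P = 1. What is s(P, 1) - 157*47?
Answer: -7379 + sqrt(87) ≈ -7369.7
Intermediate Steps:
P = 8 (P = 9 - 1*1 = 9 - 1 = 8)
s(B, O) = sqrt(6 + (B + O)**2)
s(P, 1) - 157*47 = sqrt(6 + (8 + 1)**2) - 157*47 = sqrt(6 + 9**2) - 7379 = sqrt(6 + 81) - 7379 = sqrt(87) - 7379 = -7379 + sqrt(87)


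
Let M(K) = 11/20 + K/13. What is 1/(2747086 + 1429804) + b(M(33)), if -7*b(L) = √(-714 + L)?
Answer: 1/4176890 - I*√12014405/910 ≈ 2.3941e-7 - 3.809*I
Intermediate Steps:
M(K) = 11/20 + K/13 (M(K) = 11*(1/20) + K*(1/13) = 11/20 + K/13)
b(L) = -√(-714 + L)/7
1/(2747086 + 1429804) + b(M(33)) = 1/(2747086 + 1429804) - √(-714 + (11/20 + (1/13)*33))/7 = 1/4176890 - √(-714 + (11/20 + 33/13))/7 = 1/4176890 - √(-714 + 803/260)/7 = 1/4176890 - I*√12014405/910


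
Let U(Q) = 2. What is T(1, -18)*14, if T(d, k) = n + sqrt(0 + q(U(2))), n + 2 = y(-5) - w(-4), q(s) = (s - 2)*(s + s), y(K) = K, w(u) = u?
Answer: -42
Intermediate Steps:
q(s) = 2*s*(-2 + s) (q(s) = (-2 + s)*(2*s) = 2*s*(-2 + s))
n = -3 (n = -2 + (-5 - 1*(-4)) = -2 + (-5 + 4) = -2 - 1 = -3)
T(d, k) = -3 (T(d, k) = -3 + sqrt(0 + 2*2*(-2 + 2)) = -3 + sqrt(0 + 2*2*0) = -3 + sqrt(0 + 0) = -3 + sqrt(0) = -3 + 0 = -3)
T(1, -18)*14 = -3*14 = -42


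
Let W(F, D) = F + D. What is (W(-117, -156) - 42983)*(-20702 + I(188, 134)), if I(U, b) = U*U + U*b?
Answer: -1723059504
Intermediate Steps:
W(F, D) = D + F
I(U, b) = U² + U*b
(W(-117, -156) - 42983)*(-20702 + I(188, 134)) = ((-156 - 117) - 42983)*(-20702 + 188*(188 + 134)) = (-273 - 42983)*(-20702 + 188*322) = -43256*(-20702 + 60536) = -43256*39834 = -1723059504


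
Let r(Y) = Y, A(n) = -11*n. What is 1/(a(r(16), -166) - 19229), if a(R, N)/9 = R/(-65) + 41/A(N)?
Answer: -118690/2282528969 ≈ -5.1999e-5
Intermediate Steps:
a(R, N) = -369/(11*N) - 9*R/65 (a(R, N) = 9*(R/(-65) + 41/((-11*N))) = 9*(R*(-1/65) + 41*(-1/(11*N))) = 9*(-R/65 - 41/(11*N)) = 9*(-41/(11*N) - R/65) = -369/(11*N) - 9*R/65)
1/(a(r(16), -166) - 19229) = 1/((9/715)*(-2665 - 11*(-166)*16)/(-166) - 19229) = 1/((9/715)*(-1/166)*(-2665 + 29216) - 19229) = 1/((9/715)*(-1/166)*26551 - 19229) = 1/(-238959/118690 - 19229) = 1/(-2282528969/118690) = -118690/2282528969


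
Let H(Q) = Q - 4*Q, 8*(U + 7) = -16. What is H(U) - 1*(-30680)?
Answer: 30707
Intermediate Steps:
U = -9 (U = -7 + (⅛)*(-16) = -7 - 2 = -9)
H(Q) = -3*Q
H(U) - 1*(-30680) = -3*(-9) - 1*(-30680) = 27 + 30680 = 30707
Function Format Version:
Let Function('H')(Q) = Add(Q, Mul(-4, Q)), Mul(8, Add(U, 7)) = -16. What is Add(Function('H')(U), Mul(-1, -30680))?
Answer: 30707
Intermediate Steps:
U = -9 (U = Add(-7, Mul(Rational(1, 8), -16)) = Add(-7, -2) = -9)
Function('H')(Q) = Mul(-3, Q)
Add(Function('H')(U), Mul(-1, -30680)) = Add(Mul(-3, -9), Mul(-1, -30680)) = Add(27, 30680) = 30707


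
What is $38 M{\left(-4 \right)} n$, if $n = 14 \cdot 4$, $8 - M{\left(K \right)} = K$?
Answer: $25536$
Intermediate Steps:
$M{\left(K \right)} = 8 - K$
$n = 56$
$38 M{\left(-4 \right)} n = 38 \left(8 - -4\right) 56 = 38 \left(8 + 4\right) 56 = 38 \cdot 12 \cdot 56 = 456 \cdot 56 = 25536$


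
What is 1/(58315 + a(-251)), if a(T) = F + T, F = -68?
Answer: 1/57996 ≈ 1.7243e-5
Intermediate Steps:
a(T) = -68 + T
1/(58315 + a(-251)) = 1/(58315 + (-68 - 251)) = 1/(58315 - 319) = 1/57996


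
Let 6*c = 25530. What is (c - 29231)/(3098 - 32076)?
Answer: 12488/14489 ≈ 0.86190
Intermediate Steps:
c = 4255 (c = (⅙)*25530 = 4255)
(c - 29231)/(3098 - 32076) = (4255 - 29231)/(3098 - 32076) = -24976/(-28978) = -24976*(-1/28978) = 12488/14489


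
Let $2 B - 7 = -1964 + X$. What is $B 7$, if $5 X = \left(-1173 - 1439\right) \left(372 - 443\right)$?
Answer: $\frac{1229669}{10} \approx 1.2297 \cdot 10^{5}$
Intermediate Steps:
$X = \frac{185452}{5}$ ($X = \frac{\left(-1173 - 1439\right) \left(372 - 443\right)}{5} = \frac{\left(-2612\right) \left(-71\right)}{5} = \frac{1}{5} \cdot 185452 = \frac{185452}{5} \approx 37090.0$)
$B = \frac{175667}{10}$ ($B = \frac{7}{2} + \frac{-1964 + \frac{185452}{5}}{2} = \frac{7}{2} + \frac{1}{2} \cdot \frac{175632}{5} = \frac{7}{2} + \frac{87816}{5} = \frac{175667}{10} \approx 17567.0$)
$B 7 = \frac{175667}{10} \cdot 7 = \frac{1229669}{10}$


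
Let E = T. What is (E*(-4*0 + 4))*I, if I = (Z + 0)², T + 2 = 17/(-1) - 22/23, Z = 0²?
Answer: 0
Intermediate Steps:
Z = 0
T = -459/23 (T = -2 + (17/(-1) - 22/23) = -2 + (17*(-1) - 22*1/23) = -2 + (-17 - 22/23) = -2 - 413/23 = -459/23 ≈ -19.957)
I = 0 (I = (0 + 0)² = 0² = 0)
E = -459/23 ≈ -19.957
(E*(-4*0 + 4))*I = -459*(-4*0 + 4)/23*0 = -459*(0 + 4)/23*0 = -459/23*4*0 = -1836/23*0 = 0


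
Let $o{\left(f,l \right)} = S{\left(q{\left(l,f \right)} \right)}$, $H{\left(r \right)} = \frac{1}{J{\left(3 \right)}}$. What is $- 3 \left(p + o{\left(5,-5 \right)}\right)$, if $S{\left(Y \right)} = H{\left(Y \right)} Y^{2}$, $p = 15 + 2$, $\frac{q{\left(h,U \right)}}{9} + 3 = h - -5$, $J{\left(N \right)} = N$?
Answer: $-780$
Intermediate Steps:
$q{\left(h,U \right)} = 18 + 9 h$ ($q{\left(h,U \right)} = -27 + 9 \left(h - -5\right) = -27 + 9 \left(h + 5\right) = -27 + 9 \left(5 + h\right) = -27 + \left(45 + 9 h\right) = 18 + 9 h$)
$p = 17$
$H{\left(r \right)} = \frac{1}{3}$
$S{\left(Y \right)} = \frac{Y^{2}}{3}$
$o{\left(f,l \right)} = \frac{\left(18 + 9 l\right)^{2}}{3}$
$- 3 \left(p + o{\left(5,-5 \right)}\right) = - 3 \left(17 + 27 \left(2 - 5\right)^{2}\right) = - 3 \left(17 + 27 \left(-3\right)^{2}\right) = - 3 \left(17 + 27 \cdot 9\right) = - 3 \left(17 + 243\right) = \left(-3\right) 260 = -780$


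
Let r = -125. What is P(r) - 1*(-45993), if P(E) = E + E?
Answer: 45743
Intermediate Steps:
P(E) = 2*E
P(r) - 1*(-45993) = 2*(-125) - 1*(-45993) = -250 + 45993 = 45743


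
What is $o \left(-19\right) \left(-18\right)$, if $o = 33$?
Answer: $11286$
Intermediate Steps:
$o \left(-19\right) \left(-18\right) = 33 \left(-19\right) \left(-18\right) = \left(-627\right) \left(-18\right) = 11286$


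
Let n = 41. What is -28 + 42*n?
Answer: 1694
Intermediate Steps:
-28 + 42*n = -28 + 42*41 = -28 + 1722 = 1694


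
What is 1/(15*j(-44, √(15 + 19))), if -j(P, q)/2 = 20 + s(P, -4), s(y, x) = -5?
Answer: -1/450 ≈ -0.0022222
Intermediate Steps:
j(P, q) = -30 (j(P, q) = -2*(20 - 5) = -2*15 = -30)
1/(15*j(-44, √(15 + 19))) = 1/(15*(-30)) = 1/(-450) = -1/450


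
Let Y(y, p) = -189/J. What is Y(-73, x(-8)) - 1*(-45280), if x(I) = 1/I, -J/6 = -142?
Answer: 12859457/284 ≈ 45280.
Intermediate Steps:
J = 852 (J = -6*(-142) = 852)
Y(y, p) = -63/284 (Y(y, p) = -189/852 = -189*1/852 = -63/284)
Y(-73, x(-8)) - 1*(-45280) = -63/284 - 1*(-45280) = -63/284 + 45280 = 12859457/284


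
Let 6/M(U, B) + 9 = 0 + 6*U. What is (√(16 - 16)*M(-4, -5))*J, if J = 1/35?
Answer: 0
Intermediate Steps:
J = 1/35 ≈ 0.028571
M(U, B) = 6/(-9 + 6*U) (M(U, B) = 6/(-9 + (0 + 6*U)) = 6/(-9 + 6*U))
(√(16 - 16)*M(-4, -5))*J = (√(16 - 16)*(2/(-3 + 2*(-4))))*(1/35) = (√0*(2/(-3 - 8)))*(1/35) = (0*(2/(-11)))*(1/35) = (0*(2*(-1/11)))*(1/35) = (0*(-2/11))*(1/35) = 0*(1/35) = 0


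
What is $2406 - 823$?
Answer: $1583$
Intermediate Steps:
$2406 - 823 = 1583$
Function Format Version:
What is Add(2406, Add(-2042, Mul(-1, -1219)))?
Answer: 1583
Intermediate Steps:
Add(2406, Add(-2042, Mul(-1, -1219))) = Add(2406, Add(-2042, 1219)) = Add(2406, -823) = 1583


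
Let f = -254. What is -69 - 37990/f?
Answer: 10232/127 ≈ 80.567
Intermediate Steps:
-69 - 37990/f = -69 - 37990/(-254) = -69 - 37990*(-1)/254 = -69 - 262*(-145/254) = -69 + 18995/127 = 10232/127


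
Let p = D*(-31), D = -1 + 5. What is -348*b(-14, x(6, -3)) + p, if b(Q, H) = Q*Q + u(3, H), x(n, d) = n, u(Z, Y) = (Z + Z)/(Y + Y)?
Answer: -68506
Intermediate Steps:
u(Z, Y) = Z/Y (u(Z, Y) = (2*Z)/((2*Y)) = (2*Z)*(1/(2*Y)) = Z/Y)
D = 4
p = -124 (p = 4*(-31) = -124)
b(Q, H) = Q² + 3/H (b(Q, H) = Q*Q + 3/H = Q² + 3/H)
-348*b(-14, x(6, -3)) + p = -348*((-14)² + 3/6) - 124 = -348*(196 + 3*(⅙)) - 124 = -348*(196 + ½) - 124 = -348*393/2 - 124 = -68382 - 124 = -68506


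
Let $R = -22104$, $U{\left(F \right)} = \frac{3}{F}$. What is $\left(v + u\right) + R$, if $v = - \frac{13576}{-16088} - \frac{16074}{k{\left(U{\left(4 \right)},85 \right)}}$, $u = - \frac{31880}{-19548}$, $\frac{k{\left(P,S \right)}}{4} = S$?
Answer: $- \frac{37004417052239}{1670718690} \approx -22149.0$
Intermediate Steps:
$k{\left(P,S \right)} = 4 S$
$u = \frac{7970}{4887}$ ($u = \left(-31880\right) \left(- \frac{1}{19548}\right) = \frac{7970}{4887} \approx 1.6309$)
$v = - \frac{15873917}{341870}$ ($v = - \frac{13576}{-16088} - \frac{16074}{4 \cdot 85} = \left(-13576\right) \left(- \frac{1}{16088}\right) - \frac{16074}{340} = \frac{1697}{2011} - \frac{8037}{170} = - \frac{15873917}{341870} \approx -46.433$)
$\left(v + u\right) + R = \left(- \frac{15873917}{341870} + \frac{7970}{4887}\right) - 22104 = - \frac{74851128479}{1670718690} - 22104 = - \frac{37004417052239}{1670718690}$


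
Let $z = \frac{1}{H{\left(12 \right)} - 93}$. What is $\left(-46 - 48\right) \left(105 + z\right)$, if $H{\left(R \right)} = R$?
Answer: $- \frac{799376}{81} \approx -9868.8$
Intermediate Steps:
$z = - \frac{1}{81}$ ($z = \frac{1}{12 - 93} = \frac{1}{-81} = - \frac{1}{81} \approx -0.012346$)
$\left(-46 - 48\right) \left(105 + z\right) = \left(-46 - 48\right) \left(105 - \frac{1}{81}\right) = \left(-94\right) \frac{8504}{81} = - \frac{799376}{81}$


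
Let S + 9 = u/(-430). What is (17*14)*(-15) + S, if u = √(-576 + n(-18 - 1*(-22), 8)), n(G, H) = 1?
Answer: -3579 - I*√23/86 ≈ -3579.0 - 0.055766*I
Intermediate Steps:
u = 5*I*√23 (u = √(-576 + 1) = √(-575) = 5*I*√23 ≈ 23.979*I)
S = -9 - I*√23/86 (S = -9 + (5*I*√23)/(-430) = -9 + (5*I*√23)*(-1/430) = -9 - I*√23/86 ≈ -9.0 - 0.055766*I)
(17*14)*(-15) + S = (17*14)*(-15) + (-9 - I*√23/86) = 238*(-15) + (-9 - I*√23/86) = -3570 + (-9 - I*√23/86) = -3579 - I*√23/86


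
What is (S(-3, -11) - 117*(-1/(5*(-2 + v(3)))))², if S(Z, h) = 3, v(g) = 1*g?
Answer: 17424/25 ≈ 696.96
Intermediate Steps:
v(g) = g
(S(-3, -11) - 117*(-1/(5*(-2 + v(3)))))² = (3 - 117*(-1/(5*(-2 + 3))))² = (3 - 117/((-5*1)))² = (3 - 117/(-5))² = (3 - 117*(-⅕))² = (3 + 117/5)² = (132/5)² = 17424/25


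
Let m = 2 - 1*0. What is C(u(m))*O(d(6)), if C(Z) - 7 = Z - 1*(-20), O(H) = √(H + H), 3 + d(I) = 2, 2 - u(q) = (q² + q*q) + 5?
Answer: 16*I*√2 ≈ 22.627*I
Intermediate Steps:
m = 2 (m = 2 + 0 = 2)
u(q) = -3 - 2*q² (u(q) = 2 - ((q² + q*q) + 5) = 2 - ((q² + q²) + 5) = 2 - (2*q² + 5) = 2 - (5 + 2*q²) = 2 + (-5 - 2*q²) = -3 - 2*q²)
d(I) = -1 (d(I) = -3 + 2 = -1)
O(H) = √2*√H (O(H) = √(2*H) = √2*√H)
C(Z) = 27 + Z (C(Z) = 7 + (Z - 1*(-20)) = 7 + (Z + 20) = 7 + (20 + Z) = 27 + Z)
C(u(m))*O(d(6)) = (27 + (-3 - 2*2²))*(√2*√(-1)) = (27 + (-3 - 2*4))*(√2*I) = (27 + (-3 - 8))*(I*√2) = (27 - 11)*(I*√2) = 16*(I*√2) = 16*I*√2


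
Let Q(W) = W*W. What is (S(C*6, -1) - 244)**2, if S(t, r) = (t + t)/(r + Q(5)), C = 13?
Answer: 225625/4 ≈ 56406.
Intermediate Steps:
Q(W) = W**2
S(t, r) = 2*t/(25 + r) (S(t, r) = (t + t)/(r + 5**2) = (2*t)/(r + 25) = (2*t)/(25 + r) = 2*t/(25 + r))
(S(C*6, -1) - 244)**2 = (2*(13*6)/(25 - 1) - 244)**2 = (2*78/24 - 244)**2 = (2*78*(1/24) - 244)**2 = (13/2 - 244)**2 = (-475/2)**2 = 225625/4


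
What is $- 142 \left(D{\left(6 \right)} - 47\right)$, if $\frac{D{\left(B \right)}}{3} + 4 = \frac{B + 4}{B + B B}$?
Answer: $\frac{57936}{7} \approx 8276.6$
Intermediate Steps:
$D{\left(B \right)} = -12 + \frac{3 \left(4 + B\right)}{B + B^{2}}$ ($D{\left(B \right)} = -12 + 3 \frac{B + 4}{B + B B} = -12 + 3 \frac{4 + B}{B + B^{2}} = -12 + \frac{3 \left(4 + B\right)}{B + B^{2}}$)
$- 142 \left(D{\left(6 \right)} - 47\right) = - 142 \left(\frac{3 \left(4 - 4 \cdot 6^{2} - 18\right)}{6 \left(1 + 6\right)} - 47\right) = - 142 \left(3 \cdot \frac{1}{6} \cdot \frac{1}{7} \left(4 - 144 - 18\right) - 47\right) = - 142 \left(3 \cdot \frac{1}{6} \cdot \frac{1}{7} \left(-158\right) - 47\right) = - 142 \left(- \frac{79}{7} - 47\right) = \left(-142\right) \left(- \frac{408}{7}\right) = \frac{57936}{7}$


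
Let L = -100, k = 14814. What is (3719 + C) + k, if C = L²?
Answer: 28533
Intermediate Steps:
C = 10000 (C = (-100)² = 10000)
(3719 + C) + k = (3719 + 10000) + 14814 = 13719 + 14814 = 28533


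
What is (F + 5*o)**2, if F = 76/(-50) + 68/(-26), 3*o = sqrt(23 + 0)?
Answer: 76991399/950625 - 896*sqrt(23)/65 ≈ 14.882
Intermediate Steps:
o = sqrt(23)/3 (o = sqrt(23 + 0)/3 = sqrt(23)/3 ≈ 1.5986)
F = -1344/325 (F = 76*(-1/50) + 68*(-1/26) = -38/25 - 34/13 = -1344/325 ≈ -4.1354)
(F + 5*o)**2 = (-1344/325 + 5*(sqrt(23)/3))**2 = (-1344/325 + 5*sqrt(23)/3)**2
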